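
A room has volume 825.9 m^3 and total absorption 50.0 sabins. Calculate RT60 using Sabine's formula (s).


Given values:
  V = 825.9 m^3
  A = 50.0 sabins
Formula: RT60 = 0.161 * V / A
Numerator: 0.161 * 825.9 = 132.9699
RT60 = 132.9699 / 50.0 = 2.659

2.659 s


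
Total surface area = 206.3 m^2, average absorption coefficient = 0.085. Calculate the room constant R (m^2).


Given values:
  S = 206.3 m^2, alpha = 0.085
Formula: R = S * alpha / (1 - alpha)
Numerator: 206.3 * 0.085 = 17.5355
Denominator: 1 - 0.085 = 0.915
R = 17.5355 / 0.915 = 19.16

19.16 m^2


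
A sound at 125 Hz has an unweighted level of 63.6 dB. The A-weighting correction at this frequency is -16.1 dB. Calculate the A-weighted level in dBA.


Given values:
  SPL = 63.6 dB
  A-weighting at 125 Hz = -16.1 dB
Formula: L_A = SPL + A_weight
L_A = 63.6 + (-16.1)
L_A = 47.5

47.5 dBA


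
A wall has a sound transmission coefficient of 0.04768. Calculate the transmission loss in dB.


Given values:
  tau = 0.04768
Formula: TL = 10 * log10(1 / tau)
Compute 1 / tau = 1 / 0.04768 = 20.9732
Compute log10(20.9732) = 1.321665
TL = 10 * 1.321665 = 13.22

13.22 dB


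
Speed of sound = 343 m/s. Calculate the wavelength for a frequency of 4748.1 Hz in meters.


Given values:
  c = 343 m/s, f = 4748.1 Hz
Formula: lambda = c / f
lambda = 343 / 4748.1
lambda = 0.0722

0.0722 m


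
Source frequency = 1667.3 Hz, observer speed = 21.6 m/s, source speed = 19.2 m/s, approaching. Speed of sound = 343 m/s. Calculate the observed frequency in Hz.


Given values:
  f_s = 1667.3 Hz, v_o = 21.6 m/s, v_s = 19.2 m/s
  Direction: approaching
Formula: f_o = f_s * (c + v_o) / (c - v_s)
Numerator: c + v_o = 343 + 21.6 = 364.6
Denominator: c - v_s = 343 - 19.2 = 323.8
f_o = 1667.3 * 364.6 / 323.8 = 1877.39

1877.39 Hz


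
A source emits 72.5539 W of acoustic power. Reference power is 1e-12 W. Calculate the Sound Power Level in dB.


Given values:
  W = 72.5539 W
  W_ref = 1e-12 W
Formula: SWL = 10 * log10(W / W_ref)
Compute ratio: W / W_ref = 72553900000000
Compute log10: log10(72553900000000) = 13.860661
Multiply: SWL = 10 * 13.860661 = 138.61

138.61 dB


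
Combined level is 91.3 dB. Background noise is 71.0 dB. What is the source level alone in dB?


Given values:
  L_total = 91.3 dB, L_bg = 71.0 dB
Formula: L_source = 10 * log10(10^(L_total/10) - 10^(L_bg/10))
Convert to linear:
  10^(91.3/10) = 1348962882.5917
  10^(71.0/10) = 12589254.1179
Difference: 1348962882.5917 - 12589254.1179 = 1336373628.4738
L_source = 10 * log10(1336373628.4738) = 91.26

91.26 dB


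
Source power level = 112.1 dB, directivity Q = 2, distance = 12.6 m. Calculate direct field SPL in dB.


Given values:
  Lw = 112.1 dB, Q = 2, r = 12.6 m
Formula: SPL = Lw + 10 * log10(Q / (4 * pi * r^2))
Compute 4 * pi * r^2 = 4 * pi * 12.6^2 = 1995.037
Compute Q / denom = 2 / 1995.037 = 0.00100249
Compute 10 * log10(0.00100249) = -29.9892
SPL = 112.1 + (-29.9892) = 82.11

82.11 dB


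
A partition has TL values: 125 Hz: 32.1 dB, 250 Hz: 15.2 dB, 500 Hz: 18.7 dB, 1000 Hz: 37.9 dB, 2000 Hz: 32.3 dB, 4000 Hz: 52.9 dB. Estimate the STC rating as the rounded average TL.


Given TL values at each frequency:
  125 Hz: 32.1 dB
  250 Hz: 15.2 dB
  500 Hz: 18.7 dB
  1000 Hz: 37.9 dB
  2000 Hz: 32.3 dB
  4000 Hz: 52.9 dB
Formula: STC ~ round(average of TL values)
Sum = 32.1 + 15.2 + 18.7 + 37.9 + 32.3 + 52.9 = 189.1
Average = 189.1 / 6 = 31.52
Rounded: 32

32


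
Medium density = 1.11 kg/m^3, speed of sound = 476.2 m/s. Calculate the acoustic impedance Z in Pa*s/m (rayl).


Given values:
  rho = 1.11 kg/m^3
  c = 476.2 m/s
Formula: Z = rho * c
Z = 1.11 * 476.2
Z = 528.58

528.58 rayl


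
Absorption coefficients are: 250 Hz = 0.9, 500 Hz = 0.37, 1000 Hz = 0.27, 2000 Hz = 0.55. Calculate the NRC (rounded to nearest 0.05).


Given values:
  a_250 = 0.9, a_500 = 0.37
  a_1000 = 0.27, a_2000 = 0.55
Formula: NRC = (a250 + a500 + a1000 + a2000) / 4
Sum = 0.9 + 0.37 + 0.27 + 0.55 = 2.09
NRC = 2.09 / 4 = 0.5225
Rounded to nearest 0.05: 0.5

0.5


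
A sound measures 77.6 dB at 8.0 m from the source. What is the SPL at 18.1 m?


Given values:
  SPL1 = 77.6 dB, r1 = 8.0 m, r2 = 18.1 m
Formula: SPL2 = SPL1 - 20 * log10(r2 / r1)
Compute ratio: r2 / r1 = 18.1 / 8.0 = 2.2625
Compute log10: log10(2.2625) = 0.354589
Compute drop: 20 * 0.354589 = 7.0918
SPL2 = 77.6 - 7.0918 = 70.51

70.51 dB


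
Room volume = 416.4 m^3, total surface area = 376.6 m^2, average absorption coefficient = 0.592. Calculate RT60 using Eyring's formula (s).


Given values:
  V = 416.4 m^3, S = 376.6 m^2, alpha = 0.592
Formula: RT60 = 0.161 * V / (-S * ln(1 - alpha))
Compute ln(1 - 0.592) = ln(0.408) = -0.896488
Denominator: -376.6 * -0.896488 = 337.6174
Numerator: 0.161 * 416.4 = 67.0404
RT60 = 67.0404 / 337.6174 = 0.199

0.199 s


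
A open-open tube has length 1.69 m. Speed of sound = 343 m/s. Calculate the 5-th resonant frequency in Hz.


Given values:
  Tube type: open-open, L = 1.69 m, c = 343 m/s, n = 5
Formula: f_n = n * c / (2 * L)
Compute 2 * L = 2 * 1.69 = 3.38
f = 5 * 343 / 3.38
f = 507.4

507.4 Hz


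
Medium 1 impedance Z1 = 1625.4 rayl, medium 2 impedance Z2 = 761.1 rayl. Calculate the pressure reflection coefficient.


Given values:
  Z1 = 1625.4 rayl, Z2 = 761.1 rayl
Formula: R = (Z2 - Z1) / (Z2 + Z1)
Numerator: Z2 - Z1 = 761.1 - 1625.4 = -864.3
Denominator: Z2 + Z1 = 761.1 + 1625.4 = 2386.5
R = -864.3 / 2386.5 = -0.3622

-0.3622


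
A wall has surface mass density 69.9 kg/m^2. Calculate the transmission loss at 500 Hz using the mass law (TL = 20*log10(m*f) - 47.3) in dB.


Given values:
  m = 69.9 kg/m^2, f = 500 Hz
Formula: TL = 20 * log10(m * f) - 47.3
Compute m * f = 69.9 * 500 = 34950.0
Compute log10(34950.0) = 4.543447
Compute 20 * 4.543447 = 90.8689
TL = 90.8689 - 47.3 = 43.57

43.57 dB


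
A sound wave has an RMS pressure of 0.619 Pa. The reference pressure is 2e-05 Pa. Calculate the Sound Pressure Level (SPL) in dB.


Given values:
  p = 0.619 Pa
  p_ref = 2e-05 Pa
Formula: SPL = 20 * log10(p / p_ref)
Compute ratio: p / p_ref = 0.619 / 2e-05 = 30950
Compute log10: log10(30950) = 4.490661
Multiply: SPL = 20 * 4.490661 = 89.81

89.81 dB


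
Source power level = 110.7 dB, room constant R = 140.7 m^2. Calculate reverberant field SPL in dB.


Given values:
  Lw = 110.7 dB, R = 140.7 m^2
Formula: SPL = Lw + 10 * log10(4 / R)
Compute 4 / R = 4 / 140.7 = 0.028429
Compute 10 * log10(0.028429) = -15.4624
SPL = 110.7 + (-15.4624) = 95.24

95.24 dB


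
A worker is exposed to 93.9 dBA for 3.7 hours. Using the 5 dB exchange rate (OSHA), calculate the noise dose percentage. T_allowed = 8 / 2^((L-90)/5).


Given values:
  L = 93.9 dBA, T = 3.7 hours
Formula: T_allowed = 8 / 2^((L - 90) / 5)
Compute exponent: (93.9 - 90) / 5 = 0.78
Compute 2^(0.78) = 1.717131
T_allowed = 8 / 1.717131 = 4.658934 hours
Dose = (T / T_allowed) * 100
Dose = (3.7 / 4.658934) * 100 = 79.42

79.42 %


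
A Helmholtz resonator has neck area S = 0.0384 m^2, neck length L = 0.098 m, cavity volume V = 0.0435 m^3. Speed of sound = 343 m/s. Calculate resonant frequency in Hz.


Given values:
  S = 0.0384 m^2, L = 0.098 m, V = 0.0435 m^3, c = 343 m/s
Formula: f = (c / (2*pi)) * sqrt(S / (V * L))
Compute V * L = 0.0435 * 0.098 = 0.004263
Compute S / (V * L) = 0.0384 / 0.004263 = 9.0077
Compute sqrt(9.0077) = 3.001283
Compute c / (2*pi) = 343 / 6.283185 = 54.590148
f = 54.590148 * 3.001283 = 163.84

163.84 Hz


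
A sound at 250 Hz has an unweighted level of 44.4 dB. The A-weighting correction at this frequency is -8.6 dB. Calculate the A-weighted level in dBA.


Given values:
  SPL = 44.4 dB
  A-weighting at 250 Hz = -8.6 dB
Formula: L_A = SPL + A_weight
L_A = 44.4 + (-8.6)
L_A = 35.8

35.8 dBA


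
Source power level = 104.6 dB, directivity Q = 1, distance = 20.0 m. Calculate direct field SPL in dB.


Given values:
  Lw = 104.6 dB, Q = 1, r = 20.0 m
Formula: SPL = Lw + 10 * log10(Q / (4 * pi * r^2))
Compute 4 * pi * r^2 = 4 * pi * 20.0^2 = 5026.5482
Compute Q / denom = 1 / 5026.5482 = 0.00019894
Compute 10 * log10(0.00019894) = -37.0128
SPL = 104.6 + (-37.0128) = 67.59

67.59 dB


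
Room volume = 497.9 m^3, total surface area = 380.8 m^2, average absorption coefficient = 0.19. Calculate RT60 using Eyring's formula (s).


Given values:
  V = 497.9 m^3, S = 380.8 m^2, alpha = 0.19
Formula: RT60 = 0.161 * V / (-S * ln(1 - alpha))
Compute ln(1 - 0.19) = ln(0.81) = -0.210721
Denominator: -380.8 * -0.210721 = 80.2426
Numerator: 0.161 * 497.9 = 80.1619
RT60 = 80.1619 / 80.2426 = 0.999

0.999 s


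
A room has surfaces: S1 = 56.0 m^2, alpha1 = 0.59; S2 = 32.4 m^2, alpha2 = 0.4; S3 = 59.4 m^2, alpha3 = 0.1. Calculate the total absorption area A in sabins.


Given surfaces:
  Surface 1: 56.0 * 0.59 = 33.04
  Surface 2: 32.4 * 0.4 = 12.96
  Surface 3: 59.4 * 0.1 = 5.94
Formula: A = sum(Si * alpha_i)
A = 33.04 + 12.96 + 5.94
A = 51.94

51.94 sabins


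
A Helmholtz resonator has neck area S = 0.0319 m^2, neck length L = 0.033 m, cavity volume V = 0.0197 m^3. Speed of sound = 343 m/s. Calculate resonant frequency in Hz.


Given values:
  S = 0.0319 m^2, L = 0.033 m, V = 0.0197 m^3, c = 343 m/s
Formula: f = (c / (2*pi)) * sqrt(S / (V * L))
Compute V * L = 0.0197 * 0.033 = 0.0006501
Compute S / (V * L) = 0.0319 / 0.0006501 = 49.0694
Compute sqrt(49.0694) = 7.004955
Compute c / (2*pi) = 343 / 6.283185 = 54.590148
f = 54.590148 * 7.004955 = 382.4

382.4 Hz


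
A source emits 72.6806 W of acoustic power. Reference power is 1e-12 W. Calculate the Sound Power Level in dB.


Given values:
  W = 72.6806 W
  W_ref = 1e-12 W
Formula: SWL = 10 * log10(W / W_ref)
Compute ratio: W / W_ref = 72680600000000
Compute log10: log10(72680600000000) = 13.861419
Multiply: SWL = 10 * 13.861419 = 138.61

138.61 dB


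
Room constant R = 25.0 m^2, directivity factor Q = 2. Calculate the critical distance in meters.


Given values:
  R = 25.0 m^2, Q = 2
Formula: d_c = 0.141 * sqrt(Q * R)
Compute Q * R = 2 * 25.0 = 50.0
Compute sqrt(50.0) = 7.0711
d_c = 0.141 * 7.0711 = 0.997

0.997 m


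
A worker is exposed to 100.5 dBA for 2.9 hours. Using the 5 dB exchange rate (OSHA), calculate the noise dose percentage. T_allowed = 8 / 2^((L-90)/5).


Given values:
  L = 100.5 dBA, T = 2.9 hours
Formula: T_allowed = 8 / 2^((L - 90) / 5)
Compute exponent: (100.5 - 90) / 5 = 2.1
Compute 2^(2.1) = 4.287094
T_allowed = 8 / 4.287094 = 1.866066 hours
Dose = (T / T_allowed) * 100
Dose = (2.9 / 1.866066) * 100 = 155.41

155.41 %


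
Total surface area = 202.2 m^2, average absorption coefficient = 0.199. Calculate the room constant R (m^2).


Given values:
  S = 202.2 m^2, alpha = 0.199
Formula: R = S * alpha / (1 - alpha)
Numerator: 202.2 * 0.199 = 40.2378
Denominator: 1 - 0.199 = 0.801
R = 40.2378 / 0.801 = 50.23

50.23 m^2


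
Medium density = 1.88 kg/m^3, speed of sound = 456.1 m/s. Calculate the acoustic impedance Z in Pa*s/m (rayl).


Given values:
  rho = 1.88 kg/m^3
  c = 456.1 m/s
Formula: Z = rho * c
Z = 1.88 * 456.1
Z = 857.47

857.47 rayl


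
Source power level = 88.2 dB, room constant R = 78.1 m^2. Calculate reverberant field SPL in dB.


Given values:
  Lw = 88.2 dB, R = 78.1 m^2
Formula: SPL = Lw + 10 * log10(4 / R)
Compute 4 / R = 4 / 78.1 = 0.051216
Compute 10 * log10(0.051216) = -12.9059
SPL = 88.2 + (-12.9059) = 75.29

75.29 dB


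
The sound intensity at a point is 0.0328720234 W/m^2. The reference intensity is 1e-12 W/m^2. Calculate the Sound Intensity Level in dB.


Given values:
  I = 0.0328720234 W/m^2
  I_ref = 1e-12 W/m^2
Formula: SIL = 10 * log10(I / I_ref)
Compute ratio: I / I_ref = 32872023400
Compute log10: log10(32872023400) = 10.516826
Multiply: SIL = 10 * 10.516826 = 105.17

105.17 dB


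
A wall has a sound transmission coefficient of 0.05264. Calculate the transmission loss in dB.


Given values:
  tau = 0.05264
Formula: TL = 10 * log10(1 / tau)
Compute 1 / tau = 1 / 0.05264 = 18.997
Compute log10(18.997) = 1.278685
TL = 10 * 1.278685 = 12.79

12.79 dB


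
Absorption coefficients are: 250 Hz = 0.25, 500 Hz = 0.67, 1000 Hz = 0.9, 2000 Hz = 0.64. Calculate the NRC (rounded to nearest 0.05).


Given values:
  a_250 = 0.25, a_500 = 0.67
  a_1000 = 0.9, a_2000 = 0.64
Formula: NRC = (a250 + a500 + a1000 + a2000) / 4
Sum = 0.25 + 0.67 + 0.9 + 0.64 = 2.46
NRC = 2.46 / 4 = 0.615
Rounded to nearest 0.05: 0.6

0.6


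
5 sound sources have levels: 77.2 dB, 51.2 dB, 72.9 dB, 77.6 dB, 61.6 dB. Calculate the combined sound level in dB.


Formula: L_total = 10 * log10( sum(10^(Li/10)) )
  Source 1: 10^(77.2/10) = 52480746.025
  Source 2: 10^(51.2/10) = 131825.6739
  Source 3: 10^(72.9/10) = 19498445.9976
  Source 4: 10^(77.6/10) = 57543993.7337
  Source 5: 10^(61.6/10) = 1445439.7707
Sum of linear values = 131100451.2009
L_total = 10 * log10(131100451.2009) = 81.18

81.18 dB


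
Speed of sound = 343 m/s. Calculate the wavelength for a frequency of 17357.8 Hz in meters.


Given values:
  c = 343 m/s, f = 17357.8 Hz
Formula: lambda = c / f
lambda = 343 / 17357.8
lambda = 0.0198

0.0198 m


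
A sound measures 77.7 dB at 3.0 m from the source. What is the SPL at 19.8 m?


Given values:
  SPL1 = 77.7 dB, r1 = 3.0 m, r2 = 19.8 m
Formula: SPL2 = SPL1 - 20 * log10(r2 / r1)
Compute ratio: r2 / r1 = 19.8 / 3.0 = 6.6
Compute log10: log10(6.6) = 0.819544
Compute drop: 20 * 0.819544 = 16.3909
SPL2 = 77.7 - 16.3909 = 61.31

61.31 dB


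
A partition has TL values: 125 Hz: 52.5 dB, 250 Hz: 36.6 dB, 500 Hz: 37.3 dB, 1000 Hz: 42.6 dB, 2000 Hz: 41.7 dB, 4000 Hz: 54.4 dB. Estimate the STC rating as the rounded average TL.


Given TL values at each frequency:
  125 Hz: 52.5 dB
  250 Hz: 36.6 dB
  500 Hz: 37.3 dB
  1000 Hz: 42.6 dB
  2000 Hz: 41.7 dB
  4000 Hz: 54.4 dB
Formula: STC ~ round(average of TL values)
Sum = 52.5 + 36.6 + 37.3 + 42.6 + 41.7 + 54.4 = 265.1
Average = 265.1 / 6 = 44.18
Rounded: 44

44


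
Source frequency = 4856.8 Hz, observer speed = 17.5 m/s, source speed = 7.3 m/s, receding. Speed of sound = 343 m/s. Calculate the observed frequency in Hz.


Given values:
  f_s = 4856.8 Hz, v_o = 17.5 m/s, v_s = 7.3 m/s
  Direction: receding
Formula: f_o = f_s * (c - v_o) / (c + v_s)
Numerator: c - v_o = 343 - 17.5 = 325.5
Denominator: c + v_s = 343 + 7.3 = 350.3
f_o = 4856.8 * 325.5 / 350.3 = 4512.96

4512.96 Hz


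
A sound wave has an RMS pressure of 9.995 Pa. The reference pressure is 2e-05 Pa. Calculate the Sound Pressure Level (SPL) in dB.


Given values:
  p = 9.995 Pa
  p_ref = 2e-05 Pa
Formula: SPL = 20 * log10(p / p_ref)
Compute ratio: p / p_ref = 9.995 / 2e-05 = 499750
Compute log10: log10(499750) = 5.698753
Multiply: SPL = 20 * 5.698753 = 113.98

113.98 dB


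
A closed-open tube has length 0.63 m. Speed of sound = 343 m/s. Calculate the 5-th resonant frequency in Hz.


Given values:
  Tube type: closed-open, L = 0.63 m, c = 343 m/s, n = 5
Formula: f_n = (2n - 1) * c / (4 * L)
Compute 2n - 1 = 2*5 - 1 = 9
Compute 4 * L = 4 * 0.63 = 2.52
f = 9 * 343 / 2.52
f = 1225.0

1225.0 Hz


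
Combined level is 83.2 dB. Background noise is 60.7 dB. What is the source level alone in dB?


Given values:
  L_total = 83.2 dB, L_bg = 60.7 dB
Formula: L_source = 10 * log10(10^(L_total/10) - 10^(L_bg/10))
Convert to linear:
  10^(83.2/10) = 208929613.0854
  10^(60.7/10) = 1174897.5549
Difference: 208929613.0854 - 1174897.5549 = 207754715.5305
L_source = 10 * log10(207754715.5305) = 83.18

83.18 dB


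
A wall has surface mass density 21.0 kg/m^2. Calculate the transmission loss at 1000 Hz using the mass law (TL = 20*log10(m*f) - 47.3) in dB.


Given values:
  m = 21.0 kg/m^2, f = 1000 Hz
Formula: TL = 20 * log10(m * f) - 47.3
Compute m * f = 21.0 * 1000 = 21000.0
Compute log10(21000.0) = 4.322219
Compute 20 * 4.322219 = 86.4444
TL = 86.4444 - 47.3 = 39.14

39.14 dB


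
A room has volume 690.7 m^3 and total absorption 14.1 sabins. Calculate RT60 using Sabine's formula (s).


Given values:
  V = 690.7 m^3
  A = 14.1 sabins
Formula: RT60 = 0.161 * V / A
Numerator: 0.161 * 690.7 = 111.2027
RT60 = 111.2027 / 14.1 = 7.887

7.887 s


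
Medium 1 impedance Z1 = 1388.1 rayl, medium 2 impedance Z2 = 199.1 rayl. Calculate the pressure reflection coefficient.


Given values:
  Z1 = 1388.1 rayl, Z2 = 199.1 rayl
Formula: R = (Z2 - Z1) / (Z2 + Z1)
Numerator: Z2 - Z1 = 199.1 - 1388.1 = -1189.0
Denominator: Z2 + Z1 = 199.1 + 1388.1 = 1587.2
R = -1189.0 / 1587.2 = -0.7491

-0.7491


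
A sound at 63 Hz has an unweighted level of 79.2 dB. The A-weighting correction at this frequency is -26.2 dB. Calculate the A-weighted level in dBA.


Given values:
  SPL = 79.2 dB
  A-weighting at 63 Hz = -26.2 dB
Formula: L_A = SPL + A_weight
L_A = 79.2 + (-26.2)
L_A = 53.0

53.0 dBA


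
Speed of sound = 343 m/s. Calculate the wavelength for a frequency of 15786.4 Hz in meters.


Given values:
  c = 343 m/s, f = 15786.4 Hz
Formula: lambda = c / f
lambda = 343 / 15786.4
lambda = 0.0217

0.0217 m


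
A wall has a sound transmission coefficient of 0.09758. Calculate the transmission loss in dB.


Given values:
  tau = 0.09758
Formula: TL = 10 * log10(1 / tau)
Compute 1 / tau = 1 / 0.09758 = 10.248
Compute log10(10.248) = 1.010639
TL = 10 * 1.010639 = 10.11

10.11 dB


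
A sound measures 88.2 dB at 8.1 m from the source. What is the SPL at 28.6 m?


Given values:
  SPL1 = 88.2 dB, r1 = 8.1 m, r2 = 28.6 m
Formula: SPL2 = SPL1 - 20 * log10(r2 / r1)
Compute ratio: r2 / r1 = 28.6 / 8.1 = 3.5309
Compute log10: log10(3.5309) = 0.547885
Compute drop: 20 * 0.547885 = 10.9577
SPL2 = 88.2 - 10.9577 = 77.24

77.24 dB


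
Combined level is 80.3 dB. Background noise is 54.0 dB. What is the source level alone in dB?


Given values:
  L_total = 80.3 dB, L_bg = 54.0 dB
Formula: L_source = 10 * log10(10^(L_total/10) - 10^(L_bg/10))
Convert to linear:
  10^(80.3/10) = 107151930.5238
  10^(54.0/10) = 251188.6432
Difference: 107151930.5238 - 251188.6432 = 106900741.8806
L_source = 10 * log10(106900741.8806) = 80.29

80.29 dB


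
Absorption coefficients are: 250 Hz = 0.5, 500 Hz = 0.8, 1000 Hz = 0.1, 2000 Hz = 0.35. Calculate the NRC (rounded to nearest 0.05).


Given values:
  a_250 = 0.5, a_500 = 0.8
  a_1000 = 0.1, a_2000 = 0.35
Formula: NRC = (a250 + a500 + a1000 + a2000) / 4
Sum = 0.5 + 0.8 + 0.1 + 0.35 = 1.75
NRC = 1.75 / 4 = 0.4375
Rounded to nearest 0.05: 0.45

0.45


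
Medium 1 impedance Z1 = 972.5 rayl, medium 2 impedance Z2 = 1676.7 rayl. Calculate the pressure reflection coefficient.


Given values:
  Z1 = 972.5 rayl, Z2 = 1676.7 rayl
Formula: R = (Z2 - Z1) / (Z2 + Z1)
Numerator: Z2 - Z1 = 1676.7 - 972.5 = 704.2
Denominator: Z2 + Z1 = 1676.7 + 972.5 = 2649.2
R = 704.2 / 2649.2 = 0.2658

0.2658


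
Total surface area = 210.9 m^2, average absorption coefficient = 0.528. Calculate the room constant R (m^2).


Given values:
  S = 210.9 m^2, alpha = 0.528
Formula: R = S * alpha / (1 - alpha)
Numerator: 210.9 * 0.528 = 111.3552
Denominator: 1 - 0.528 = 0.472
R = 111.3552 / 0.472 = 235.92

235.92 m^2


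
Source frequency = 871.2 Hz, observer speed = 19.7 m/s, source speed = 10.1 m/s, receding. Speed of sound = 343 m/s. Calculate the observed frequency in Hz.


Given values:
  f_s = 871.2 Hz, v_o = 19.7 m/s, v_s = 10.1 m/s
  Direction: receding
Formula: f_o = f_s * (c - v_o) / (c + v_s)
Numerator: c - v_o = 343 - 19.7 = 323.3
Denominator: c + v_s = 343 + 10.1 = 353.1
f_o = 871.2 * 323.3 / 353.1 = 797.67

797.67 Hz


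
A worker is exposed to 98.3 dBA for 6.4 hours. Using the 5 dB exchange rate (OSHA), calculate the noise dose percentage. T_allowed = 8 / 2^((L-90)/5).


Given values:
  L = 98.3 dBA, T = 6.4 hours
Formula: T_allowed = 8 / 2^((L - 90) / 5)
Compute exponent: (98.3 - 90) / 5 = 1.66
Compute 2^(1.66) = 3.160165
T_allowed = 8 / 3.160165 = 2.531513 hours
Dose = (T / T_allowed) * 100
Dose = (6.4 / 2.531513) * 100 = 252.81

252.81 %


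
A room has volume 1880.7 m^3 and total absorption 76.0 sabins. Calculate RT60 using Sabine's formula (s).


Given values:
  V = 1880.7 m^3
  A = 76.0 sabins
Formula: RT60 = 0.161 * V / A
Numerator: 0.161 * 1880.7 = 302.7927
RT60 = 302.7927 / 76.0 = 3.984

3.984 s


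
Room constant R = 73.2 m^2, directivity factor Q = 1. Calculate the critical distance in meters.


Given values:
  R = 73.2 m^2, Q = 1
Formula: d_c = 0.141 * sqrt(Q * R)
Compute Q * R = 1 * 73.2 = 73.2
Compute sqrt(73.2) = 8.5557
d_c = 0.141 * 8.5557 = 1.206

1.206 m


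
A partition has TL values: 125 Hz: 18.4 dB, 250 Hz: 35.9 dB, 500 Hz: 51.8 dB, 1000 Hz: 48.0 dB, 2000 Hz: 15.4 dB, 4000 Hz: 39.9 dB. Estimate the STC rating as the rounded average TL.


Given TL values at each frequency:
  125 Hz: 18.4 dB
  250 Hz: 35.9 dB
  500 Hz: 51.8 dB
  1000 Hz: 48.0 dB
  2000 Hz: 15.4 dB
  4000 Hz: 39.9 dB
Formula: STC ~ round(average of TL values)
Sum = 18.4 + 35.9 + 51.8 + 48.0 + 15.4 + 39.9 = 209.4
Average = 209.4 / 6 = 34.9
Rounded: 35

35


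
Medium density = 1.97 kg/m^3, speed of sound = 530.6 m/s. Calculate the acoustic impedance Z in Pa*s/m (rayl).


Given values:
  rho = 1.97 kg/m^3
  c = 530.6 m/s
Formula: Z = rho * c
Z = 1.97 * 530.6
Z = 1045.28

1045.28 rayl


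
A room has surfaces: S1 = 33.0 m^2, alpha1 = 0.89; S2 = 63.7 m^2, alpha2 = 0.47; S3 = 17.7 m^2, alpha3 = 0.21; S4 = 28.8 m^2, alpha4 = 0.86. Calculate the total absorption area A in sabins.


Given surfaces:
  Surface 1: 33.0 * 0.89 = 29.37
  Surface 2: 63.7 * 0.47 = 29.939
  Surface 3: 17.7 * 0.21 = 3.717
  Surface 4: 28.8 * 0.86 = 24.768
Formula: A = sum(Si * alpha_i)
A = 29.37 + 29.939 + 3.717 + 24.768
A = 87.79

87.79 sabins


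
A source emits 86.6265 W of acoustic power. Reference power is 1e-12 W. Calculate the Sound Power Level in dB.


Given values:
  W = 86.6265 W
  W_ref = 1e-12 W
Formula: SWL = 10 * log10(W / W_ref)
Compute ratio: W / W_ref = 86626500000000
Compute log10: log10(86626500000000) = 13.937651
Multiply: SWL = 10 * 13.937651 = 139.38

139.38 dB


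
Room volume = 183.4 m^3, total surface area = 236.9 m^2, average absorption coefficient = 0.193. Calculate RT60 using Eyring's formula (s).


Given values:
  V = 183.4 m^3, S = 236.9 m^2, alpha = 0.193
Formula: RT60 = 0.161 * V / (-S * ln(1 - alpha))
Compute ln(1 - 0.193) = ln(0.807) = -0.214432
Denominator: -236.9 * -0.214432 = 50.7989
Numerator: 0.161 * 183.4 = 29.5274
RT60 = 29.5274 / 50.7989 = 0.581

0.581 s


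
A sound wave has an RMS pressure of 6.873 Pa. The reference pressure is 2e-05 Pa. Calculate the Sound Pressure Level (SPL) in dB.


Given values:
  p = 6.873 Pa
  p_ref = 2e-05 Pa
Formula: SPL = 20 * log10(p / p_ref)
Compute ratio: p / p_ref = 6.873 / 2e-05 = 343650
Compute log10: log10(343650) = 5.536116
Multiply: SPL = 20 * 5.536116 = 110.72

110.72 dB


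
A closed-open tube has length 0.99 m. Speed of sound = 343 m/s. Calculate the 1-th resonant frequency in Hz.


Given values:
  Tube type: closed-open, L = 0.99 m, c = 343 m/s, n = 1
Formula: f_n = (2n - 1) * c / (4 * L)
Compute 2n - 1 = 2*1 - 1 = 1
Compute 4 * L = 4 * 0.99 = 3.96
f = 1 * 343 / 3.96
f = 86.62

86.62 Hz


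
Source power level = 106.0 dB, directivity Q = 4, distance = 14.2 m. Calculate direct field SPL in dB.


Given values:
  Lw = 106.0 dB, Q = 4, r = 14.2 m
Formula: SPL = Lw + 10 * log10(Q / (4 * pi * r^2))
Compute 4 * pi * r^2 = 4 * pi * 14.2^2 = 2533.883
Compute Q / denom = 4 / 2533.883 = 0.0015786
Compute 10 * log10(0.0015786) = -28.0173
SPL = 106.0 + (-28.0173) = 77.98

77.98 dB


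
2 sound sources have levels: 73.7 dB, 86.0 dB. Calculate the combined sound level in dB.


Formula: L_total = 10 * log10( sum(10^(Li/10)) )
  Source 1: 10^(73.7/10) = 23442288.1532
  Source 2: 10^(86.0/10) = 398107170.5535
Sum of linear values = 421549458.7067
L_total = 10 * log10(421549458.7067) = 86.25

86.25 dB


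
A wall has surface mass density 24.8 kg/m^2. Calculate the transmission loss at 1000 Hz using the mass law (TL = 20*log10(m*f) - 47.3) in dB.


Given values:
  m = 24.8 kg/m^2, f = 1000 Hz
Formula: TL = 20 * log10(m * f) - 47.3
Compute m * f = 24.8 * 1000 = 24800.0
Compute log10(24800.0) = 4.394452
Compute 20 * 4.394452 = 87.889
TL = 87.889 - 47.3 = 40.59

40.59 dB


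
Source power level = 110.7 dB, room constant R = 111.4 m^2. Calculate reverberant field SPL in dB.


Given values:
  Lw = 110.7 dB, R = 111.4 m^2
Formula: SPL = Lw + 10 * log10(4 / R)
Compute 4 / R = 4 / 111.4 = 0.035907
Compute 10 * log10(0.035907) = -14.4482
SPL = 110.7 + (-14.4482) = 96.25

96.25 dB


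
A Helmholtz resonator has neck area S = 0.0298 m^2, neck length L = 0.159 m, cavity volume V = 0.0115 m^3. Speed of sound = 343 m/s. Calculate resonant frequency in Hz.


Given values:
  S = 0.0298 m^2, L = 0.159 m, V = 0.0115 m^3, c = 343 m/s
Formula: f = (c / (2*pi)) * sqrt(S / (V * L))
Compute V * L = 0.0115 * 0.159 = 0.0018285
Compute S / (V * L) = 0.0298 / 0.0018285 = 16.2975
Compute sqrt(16.2975) = 4.037016
Compute c / (2*pi) = 343 / 6.283185 = 54.590148
f = 54.590148 * 4.037016 = 220.38

220.38 Hz


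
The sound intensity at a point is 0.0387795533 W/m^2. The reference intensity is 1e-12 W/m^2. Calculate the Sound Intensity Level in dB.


Given values:
  I = 0.0387795533 W/m^2
  I_ref = 1e-12 W/m^2
Formula: SIL = 10 * log10(I / I_ref)
Compute ratio: I / I_ref = 38779553300
Compute log10: log10(38779553300) = 10.588603
Multiply: SIL = 10 * 10.588603 = 105.89

105.89 dB


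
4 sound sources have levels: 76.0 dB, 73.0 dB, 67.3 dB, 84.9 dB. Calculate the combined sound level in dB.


Formula: L_total = 10 * log10( sum(10^(Li/10)) )
  Source 1: 10^(76.0/10) = 39810717.0553
  Source 2: 10^(73.0/10) = 19952623.1497
  Source 3: 10^(67.3/10) = 5370317.9637
  Source 4: 10^(84.9/10) = 309029543.2514
Sum of linear values = 374163201.4201
L_total = 10 * log10(374163201.4201) = 85.73

85.73 dB


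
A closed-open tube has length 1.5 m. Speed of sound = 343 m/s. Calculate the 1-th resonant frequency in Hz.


Given values:
  Tube type: closed-open, L = 1.5 m, c = 343 m/s, n = 1
Formula: f_n = (2n - 1) * c / (4 * L)
Compute 2n - 1 = 2*1 - 1 = 1
Compute 4 * L = 4 * 1.5 = 6.0
f = 1 * 343 / 6.0
f = 57.17

57.17 Hz


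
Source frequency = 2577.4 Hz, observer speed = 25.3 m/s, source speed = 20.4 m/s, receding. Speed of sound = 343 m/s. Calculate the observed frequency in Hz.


Given values:
  f_s = 2577.4 Hz, v_o = 25.3 m/s, v_s = 20.4 m/s
  Direction: receding
Formula: f_o = f_s * (c - v_o) / (c + v_s)
Numerator: c - v_o = 343 - 25.3 = 317.7
Denominator: c + v_s = 343 + 20.4 = 363.4
f_o = 2577.4 * 317.7 / 363.4 = 2253.27

2253.27 Hz


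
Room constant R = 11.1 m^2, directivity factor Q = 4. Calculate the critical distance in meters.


Given values:
  R = 11.1 m^2, Q = 4
Formula: d_c = 0.141 * sqrt(Q * R)
Compute Q * R = 4 * 11.1 = 44.4
Compute sqrt(44.4) = 6.6633
d_c = 0.141 * 6.6633 = 0.94

0.94 m


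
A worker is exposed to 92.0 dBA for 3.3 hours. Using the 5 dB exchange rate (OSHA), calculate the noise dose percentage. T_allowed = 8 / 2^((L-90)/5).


Given values:
  L = 92.0 dBA, T = 3.3 hours
Formula: T_allowed = 8 / 2^((L - 90) / 5)
Compute exponent: (92.0 - 90) / 5 = 0.4
Compute 2^(0.4) = 1.319508
T_allowed = 8 / 1.319508 = 6.062866 hours
Dose = (T / T_allowed) * 100
Dose = (3.3 / 6.062866) * 100 = 54.43

54.43 %


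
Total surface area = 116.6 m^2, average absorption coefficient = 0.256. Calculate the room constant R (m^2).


Given values:
  S = 116.6 m^2, alpha = 0.256
Formula: R = S * alpha / (1 - alpha)
Numerator: 116.6 * 0.256 = 29.8496
Denominator: 1 - 0.256 = 0.744
R = 29.8496 / 0.744 = 40.12

40.12 m^2


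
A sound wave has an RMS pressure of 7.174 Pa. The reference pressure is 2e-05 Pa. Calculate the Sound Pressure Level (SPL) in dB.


Given values:
  p = 7.174 Pa
  p_ref = 2e-05 Pa
Formula: SPL = 20 * log10(p / p_ref)
Compute ratio: p / p_ref = 7.174 / 2e-05 = 358700
Compute log10: log10(358700) = 5.554731
Multiply: SPL = 20 * 5.554731 = 111.09

111.09 dB


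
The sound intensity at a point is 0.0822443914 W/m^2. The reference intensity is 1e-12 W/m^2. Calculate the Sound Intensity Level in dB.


Given values:
  I = 0.0822443914 W/m^2
  I_ref = 1e-12 W/m^2
Formula: SIL = 10 * log10(I / I_ref)
Compute ratio: I / I_ref = 82244391400
Compute log10: log10(82244391400) = 10.915106
Multiply: SIL = 10 * 10.915106 = 109.15

109.15 dB


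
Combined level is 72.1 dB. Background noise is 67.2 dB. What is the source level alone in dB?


Given values:
  L_total = 72.1 dB, L_bg = 67.2 dB
Formula: L_source = 10 * log10(10^(L_total/10) - 10^(L_bg/10))
Convert to linear:
  10^(72.1/10) = 16218100.9736
  10^(67.2/10) = 5248074.6025
Difference: 16218100.9736 - 5248074.6025 = 10970026.3711
L_source = 10 * log10(10970026.3711) = 70.4

70.4 dB


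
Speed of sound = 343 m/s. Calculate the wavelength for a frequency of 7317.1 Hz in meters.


Given values:
  c = 343 m/s, f = 7317.1 Hz
Formula: lambda = c / f
lambda = 343 / 7317.1
lambda = 0.0469

0.0469 m


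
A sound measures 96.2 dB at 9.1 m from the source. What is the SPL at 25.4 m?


Given values:
  SPL1 = 96.2 dB, r1 = 9.1 m, r2 = 25.4 m
Formula: SPL2 = SPL1 - 20 * log10(r2 / r1)
Compute ratio: r2 / r1 = 25.4 / 9.1 = 2.7912
Compute log10: log10(2.7912) = 0.445791
Compute drop: 20 * 0.445791 = 8.9158
SPL2 = 96.2 - 8.9158 = 87.28

87.28 dB


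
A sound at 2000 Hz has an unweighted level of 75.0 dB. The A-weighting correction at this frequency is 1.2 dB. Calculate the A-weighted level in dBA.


Given values:
  SPL = 75.0 dB
  A-weighting at 2000 Hz = 1.2 dB
Formula: L_A = SPL + A_weight
L_A = 75.0 + (1.2)
L_A = 76.2

76.2 dBA


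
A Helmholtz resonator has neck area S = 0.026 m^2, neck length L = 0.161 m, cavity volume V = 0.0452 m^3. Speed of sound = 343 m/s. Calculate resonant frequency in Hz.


Given values:
  S = 0.026 m^2, L = 0.161 m, V = 0.0452 m^3, c = 343 m/s
Formula: f = (c / (2*pi)) * sqrt(S / (V * L))
Compute V * L = 0.0452 * 0.161 = 0.0072772
Compute S / (V * L) = 0.026 / 0.0072772 = 3.5728
Compute sqrt(3.5728) = 1.890185
Compute c / (2*pi) = 343 / 6.283185 = 54.590148
f = 54.590148 * 1.890185 = 103.19

103.19 Hz


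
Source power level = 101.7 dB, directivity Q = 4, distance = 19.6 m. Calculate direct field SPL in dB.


Given values:
  Lw = 101.7 dB, Q = 4, r = 19.6 m
Formula: SPL = Lw + 10 * log10(Q / (4 * pi * r^2))
Compute 4 * pi * r^2 = 4 * pi * 19.6^2 = 4827.4969
Compute Q / denom = 4 / 4827.4969 = 0.00082859
Compute 10 * log10(0.00082859) = -30.8166
SPL = 101.7 + (-30.8166) = 70.88

70.88 dB


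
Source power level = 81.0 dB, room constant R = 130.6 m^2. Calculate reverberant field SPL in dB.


Given values:
  Lw = 81.0 dB, R = 130.6 m^2
Formula: SPL = Lw + 10 * log10(4 / R)
Compute 4 / R = 4 / 130.6 = 0.030628
Compute 10 * log10(0.030628) = -15.1388
SPL = 81.0 + (-15.1388) = 65.86

65.86 dB


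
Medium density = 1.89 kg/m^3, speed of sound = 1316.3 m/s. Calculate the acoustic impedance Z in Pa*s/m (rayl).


Given values:
  rho = 1.89 kg/m^3
  c = 1316.3 m/s
Formula: Z = rho * c
Z = 1.89 * 1316.3
Z = 2487.81

2487.81 rayl


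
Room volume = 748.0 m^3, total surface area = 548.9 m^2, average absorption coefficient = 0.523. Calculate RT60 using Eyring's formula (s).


Given values:
  V = 748.0 m^3, S = 548.9 m^2, alpha = 0.523
Formula: RT60 = 0.161 * V / (-S * ln(1 - alpha))
Compute ln(1 - 0.523) = ln(0.477) = -0.740239
Denominator: -548.9 * -0.740239 = 406.3172
Numerator: 0.161 * 748.0 = 120.428
RT60 = 120.428 / 406.3172 = 0.296

0.296 s


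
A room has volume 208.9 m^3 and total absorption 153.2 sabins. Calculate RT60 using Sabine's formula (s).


Given values:
  V = 208.9 m^3
  A = 153.2 sabins
Formula: RT60 = 0.161 * V / A
Numerator: 0.161 * 208.9 = 33.6329
RT60 = 33.6329 / 153.2 = 0.22

0.22 s


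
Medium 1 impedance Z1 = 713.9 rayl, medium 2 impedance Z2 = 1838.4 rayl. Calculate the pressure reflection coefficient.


Given values:
  Z1 = 713.9 rayl, Z2 = 1838.4 rayl
Formula: R = (Z2 - Z1) / (Z2 + Z1)
Numerator: Z2 - Z1 = 1838.4 - 713.9 = 1124.5
Denominator: Z2 + Z1 = 1838.4 + 713.9 = 2552.3
R = 1124.5 / 2552.3 = 0.4406

0.4406


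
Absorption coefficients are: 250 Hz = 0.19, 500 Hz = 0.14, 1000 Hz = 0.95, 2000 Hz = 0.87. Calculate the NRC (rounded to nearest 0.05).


Given values:
  a_250 = 0.19, a_500 = 0.14
  a_1000 = 0.95, a_2000 = 0.87
Formula: NRC = (a250 + a500 + a1000 + a2000) / 4
Sum = 0.19 + 0.14 + 0.95 + 0.87 = 2.15
NRC = 2.15 / 4 = 0.5375
Rounded to nearest 0.05: 0.55

0.55


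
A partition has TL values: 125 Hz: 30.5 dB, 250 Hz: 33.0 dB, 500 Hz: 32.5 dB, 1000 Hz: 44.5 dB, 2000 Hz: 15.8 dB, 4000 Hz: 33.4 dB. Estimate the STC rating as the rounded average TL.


Given TL values at each frequency:
  125 Hz: 30.5 dB
  250 Hz: 33.0 dB
  500 Hz: 32.5 dB
  1000 Hz: 44.5 dB
  2000 Hz: 15.8 dB
  4000 Hz: 33.4 dB
Formula: STC ~ round(average of TL values)
Sum = 30.5 + 33.0 + 32.5 + 44.5 + 15.8 + 33.4 = 189.7
Average = 189.7 / 6 = 31.62
Rounded: 32

32


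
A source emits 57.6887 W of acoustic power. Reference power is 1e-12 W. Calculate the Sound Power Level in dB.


Given values:
  W = 57.6887 W
  W_ref = 1e-12 W
Formula: SWL = 10 * log10(W / W_ref)
Compute ratio: W / W_ref = 57688700000000
Compute log10: log10(57688700000000) = 13.761091
Multiply: SWL = 10 * 13.761091 = 137.61

137.61 dB


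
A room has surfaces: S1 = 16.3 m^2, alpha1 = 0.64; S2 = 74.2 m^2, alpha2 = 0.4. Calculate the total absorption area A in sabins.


Given surfaces:
  Surface 1: 16.3 * 0.64 = 10.432
  Surface 2: 74.2 * 0.4 = 29.68
Formula: A = sum(Si * alpha_i)
A = 10.432 + 29.68
A = 40.11

40.11 sabins


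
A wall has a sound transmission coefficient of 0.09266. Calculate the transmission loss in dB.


Given values:
  tau = 0.09266
Formula: TL = 10 * log10(1 / tau)
Compute 1 / tau = 1 / 0.09266 = 10.7921
Compute log10(10.7921) = 1.033106
TL = 10 * 1.033106 = 10.33

10.33 dB


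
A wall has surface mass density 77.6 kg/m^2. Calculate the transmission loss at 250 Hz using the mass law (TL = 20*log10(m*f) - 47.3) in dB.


Given values:
  m = 77.6 kg/m^2, f = 250 Hz
Formula: TL = 20 * log10(m * f) - 47.3
Compute m * f = 77.6 * 250 = 19400.0
Compute log10(19400.0) = 4.287802
Compute 20 * 4.287802 = 85.756
TL = 85.756 - 47.3 = 38.46

38.46 dB


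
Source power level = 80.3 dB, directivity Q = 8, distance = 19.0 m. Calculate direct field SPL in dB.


Given values:
  Lw = 80.3 dB, Q = 8, r = 19.0 m
Formula: SPL = Lw + 10 * log10(Q / (4 * pi * r^2))
Compute 4 * pi * r^2 = 4 * pi * 19.0^2 = 4536.4598
Compute Q / denom = 8 / 4536.4598 = 0.00176349
Compute 10 * log10(0.00176349) = -27.5363
SPL = 80.3 + (-27.5363) = 52.76

52.76 dB


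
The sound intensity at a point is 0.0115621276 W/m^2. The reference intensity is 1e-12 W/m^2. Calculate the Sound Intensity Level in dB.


Given values:
  I = 0.0115621276 W/m^2
  I_ref = 1e-12 W/m^2
Formula: SIL = 10 * log10(I / I_ref)
Compute ratio: I / I_ref = 11562127600
Compute log10: log10(11562127600) = 10.063038
Multiply: SIL = 10 * 10.063038 = 100.63

100.63 dB


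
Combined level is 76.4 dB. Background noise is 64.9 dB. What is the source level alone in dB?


Given values:
  L_total = 76.4 dB, L_bg = 64.9 dB
Formula: L_source = 10 * log10(10^(L_total/10) - 10^(L_bg/10))
Convert to linear:
  10^(76.4/10) = 43651583.224
  10^(64.9/10) = 3090295.4325
Difference: 43651583.224 - 3090295.4325 = 40561287.7915
L_source = 10 * log10(40561287.7915) = 76.08

76.08 dB


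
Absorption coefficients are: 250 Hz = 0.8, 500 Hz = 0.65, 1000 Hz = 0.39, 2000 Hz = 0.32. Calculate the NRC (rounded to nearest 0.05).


Given values:
  a_250 = 0.8, a_500 = 0.65
  a_1000 = 0.39, a_2000 = 0.32
Formula: NRC = (a250 + a500 + a1000 + a2000) / 4
Sum = 0.8 + 0.65 + 0.39 + 0.32 = 2.16
NRC = 2.16 / 4 = 0.54
Rounded to nearest 0.05: 0.55

0.55


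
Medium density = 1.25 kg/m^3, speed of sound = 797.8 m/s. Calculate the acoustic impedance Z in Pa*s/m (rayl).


Given values:
  rho = 1.25 kg/m^3
  c = 797.8 m/s
Formula: Z = rho * c
Z = 1.25 * 797.8
Z = 997.25

997.25 rayl


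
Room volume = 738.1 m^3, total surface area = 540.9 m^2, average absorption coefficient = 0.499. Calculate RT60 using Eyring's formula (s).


Given values:
  V = 738.1 m^3, S = 540.9 m^2, alpha = 0.499
Formula: RT60 = 0.161 * V / (-S * ln(1 - alpha))
Compute ln(1 - 0.499) = ln(0.501) = -0.691149
Denominator: -540.9 * -0.691149 = 373.8425
Numerator: 0.161 * 738.1 = 118.8341
RT60 = 118.8341 / 373.8425 = 0.318

0.318 s


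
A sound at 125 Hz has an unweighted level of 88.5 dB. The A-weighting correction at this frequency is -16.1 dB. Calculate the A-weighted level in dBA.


Given values:
  SPL = 88.5 dB
  A-weighting at 125 Hz = -16.1 dB
Formula: L_A = SPL + A_weight
L_A = 88.5 + (-16.1)
L_A = 72.4

72.4 dBA


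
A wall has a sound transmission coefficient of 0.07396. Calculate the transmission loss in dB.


Given values:
  tau = 0.07396
Formula: TL = 10 * log10(1 / tau)
Compute 1 / tau = 1 / 0.07396 = 13.5208
Compute log10(13.5208) = 1.131002
TL = 10 * 1.131002 = 11.31

11.31 dB


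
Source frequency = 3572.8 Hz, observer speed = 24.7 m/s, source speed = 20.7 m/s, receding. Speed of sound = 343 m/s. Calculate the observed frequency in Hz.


Given values:
  f_s = 3572.8 Hz, v_o = 24.7 m/s, v_s = 20.7 m/s
  Direction: receding
Formula: f_o = f_s * (c - v_o) / (c + v_s)
Numerator: c - v_o = 343 - 24.7 = 318.3
Denominator: c + v_s = 343 + 20.7 = 363.7
f_o = 3572.8 * 318.3 / 363.7 = 3126.81

3126.81 Hz


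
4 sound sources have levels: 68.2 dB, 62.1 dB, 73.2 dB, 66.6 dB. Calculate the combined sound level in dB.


Formula: L_total = 10 * log10( sum(10^(Li/10)) )
  Source 1: 10^(68.2/10) = 6606934.4801
  Source 2: 10^(62.1/10) = 1621810.0974
  Source 3: 10^(73.2/10) = 20892961.3085
  Source 4: 10^(66.6/10) = 4570881.8961
Sum of linear values = 33692587.7821
L_total = 10 * log10(33692587.7821) = 75.28

75.28 dB


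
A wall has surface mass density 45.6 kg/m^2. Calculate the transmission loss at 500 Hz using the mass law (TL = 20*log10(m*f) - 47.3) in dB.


Given values:
  m = 45.6 kg/m^2, f = 500 Hz
Formula: TL = 20 * log10(m * f) - 47.3
Compute m * f = 45.6 * 500 = 22800.0
Compute log10(22800.0) = 4.357935
Compute 20 * 4.357935 = 87.1587
TL = 87.1587 - 47.3 = 39.86

39.86 dB


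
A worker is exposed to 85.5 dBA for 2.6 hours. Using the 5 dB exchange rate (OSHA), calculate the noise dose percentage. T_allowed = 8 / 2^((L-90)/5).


Given values:
  L = 85.5 dBA, T = 2.6 hours
Formula: T_allowed = 8 / 2^((L - 90) / 5)
Compute exponent: (85.5 - 90) / 5 = -0.9
Compute 2^(-0.9) = 0.535887
T_allowed = 8 / 0.535887 = 14.92852 hours
Dose = (T / T_allowed) * 100
Dose = (2.6 / 14.92852) * 100 = 17.42

17.42 %


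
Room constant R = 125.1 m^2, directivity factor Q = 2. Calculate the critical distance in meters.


Given values:
  R = 125.1 m^2, Q = 2
Formula: d_c = 0.141 * sqrt(Q * R)
Compute Q * R = 2 * 125.1 = 250.2
Compute sqrt(250.2) = 15.8177
d_c = 0.141 * 15.8177 = 2.23

2.23 m


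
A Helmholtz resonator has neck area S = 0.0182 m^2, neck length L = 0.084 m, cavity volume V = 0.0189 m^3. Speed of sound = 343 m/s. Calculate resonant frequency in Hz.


Given values:
  S = 0.0182 m^2, L = 0.084 m, V = 0.0189 m^3, c = 343 m/s
Formula: f = (c / (2*pi)) * sqrt(S / (V * L))
Compute V * L = 0.0189 * 0.084 = 0.0015876
Compute S / (V * L) = 0.0182 / 0.0015876 = 11.4638
Compute sqrt(11.4638) = 3.385823
Compute c / (2*pi) = 343 / 6.283185 = 54.590148
f = 54.590148 * 3.385823 = 184.83

184.83 Hz


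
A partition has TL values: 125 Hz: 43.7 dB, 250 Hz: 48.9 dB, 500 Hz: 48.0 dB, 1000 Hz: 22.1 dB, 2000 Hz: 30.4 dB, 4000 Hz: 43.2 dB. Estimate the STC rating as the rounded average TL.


Given TL values at each frequency:
  125 Hz: 43.7 dB
  250 Hz: 48.9 dB
  500 Hz: 48.0 dB
  1000 Hz: 22.1 dB
  2000 Hz: 30.4 dB
  4000 Hz: 43.2 dB
Formula: STC ~ round(average of TL values)
Sum = 43.7 + 48.9 + 48.0 + 22.1 + 30.4 + 43.2 = 236.3
Average = 236.3 / 6 = 39.38
Rounded: 39

39
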